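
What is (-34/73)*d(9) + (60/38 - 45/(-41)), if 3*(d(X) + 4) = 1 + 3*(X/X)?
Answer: 668503/170601 ≈ 3.9185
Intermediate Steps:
d(X) = -8/3 (d(X) = -4 + (1 + 3*(X/X))/3 = -4 + (1 + 3*1)/3 = -4 + (1 + 3)/3 = -4 + (⅓)*4 = -4 + 4/3 = -8/3)
(-34/73)*d(9) + (60/38 - 45/(-41)) = -34/73*(-8/3) + (60/38 - 45/(-41)) = -34*1/73*(-8/3) + (60*(1/38) - 45*(-1/41)) = -34/73*(-8/3) + (30/19 + 45/41) = 272/219 + 2085/779 = 668503/170601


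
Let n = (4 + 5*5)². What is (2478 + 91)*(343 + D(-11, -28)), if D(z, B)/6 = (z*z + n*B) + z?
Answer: -360392165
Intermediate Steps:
n = 841 (n = (4 + 25)² = 29² = 841)
D(z, B) = 6*z + 6*z² + 5046*B (D(z, B) = 6*((z*z + 841*B) + z) = 6*((z² + 841*B) + z) = 6*(z + z² + 841*B) = 6*z + 6*z² + 5046*B)
(2478 + 91)*(343 + D(-11, -28)) = (2478 + 91)*(343 + (6*(-11) + 6*(-11)² + 5046*(-28))) = 2569*(343 + (-66 + 6*121 - 141288)) = 2569*(343 + (-66 + 726 - 141288)) = 2569*(343 - 140628) = 2569*(-140285) = -360392165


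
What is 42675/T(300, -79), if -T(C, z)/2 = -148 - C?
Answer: 42675/896 ≈ 47.628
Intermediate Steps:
T(C, z) = 296 + 2*C (T(C, z) = -2*(-148 - C) = 296 + 2*C)
42675/T(300, -79) = 42675/(296 + 2*300) = 42675/(296 + 600) = 42675/896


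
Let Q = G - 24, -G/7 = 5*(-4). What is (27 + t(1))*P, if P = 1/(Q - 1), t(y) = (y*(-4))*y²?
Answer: ⅕ ≈ 0.20000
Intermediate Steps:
G = 140 (G = -35*(-4) = -7*(-20) = 140)
Q = 116 (Q = 140 - 24 = 116)
t(y) = -4*y³ (t(y) = (-4*y)*y² = -4*y³)
P = 1/115 (P = 1/(116 - 1) = 1/115 ≈ 0.0086956)
(27 + t(1))*P = (27 - 4*1³)*(1/115) = (27 - 4*1)*(1/115) = (27 - 4)*(1/115) = 23*(1/115) = ⅕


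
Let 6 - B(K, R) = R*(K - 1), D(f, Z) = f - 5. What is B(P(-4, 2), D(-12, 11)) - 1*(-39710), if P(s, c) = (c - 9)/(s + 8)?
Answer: 158677/4 ≈ 39669.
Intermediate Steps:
D(f, Z) = -5 + f
P(s, c) = (-9 + c)/(8 + s)
B(K, R) = 6 - R*(-1 + K) (B(K, R) = 6 - R*(K - 1) = 6 - R*(-1 + K))
B(P(-4, 2), D(-12, 11)) - 1*(-39710) = (6 + (-5 - 12) - (-9 + 2)/(8 - 4)*(-5 - 12)) - 1*(-39710) = (6 - 17 - 1*-7/4*(-17)) + 39710 = (6 - 17 - 1*(¼)*(-7)*(-17)) + 39710 = (6 - 17 - 1*(-7/4)*(-17)) + 39710 = (6 - 17 - 119/4) + 39710 = -163/4 + 39710 = 158677/4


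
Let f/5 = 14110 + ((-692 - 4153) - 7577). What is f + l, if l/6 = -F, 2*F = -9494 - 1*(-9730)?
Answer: 7732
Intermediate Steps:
F = 118 (F = (-9494 - 1*(-9730))/2 = (-9494 + 9730)/2 = (½)*236 = 118)
f = 8440 (f = 5*(14110 + ((-692 - 4153) - 7577)) = 5*(14110 + (-4845 - 7577)) = 5*(14110 - 12422) = 5*1688 = 8440)
l = -708 (l = 6*(-1*118) = 6*(-118) = -708)
f + l = 8440 - 708 = 7732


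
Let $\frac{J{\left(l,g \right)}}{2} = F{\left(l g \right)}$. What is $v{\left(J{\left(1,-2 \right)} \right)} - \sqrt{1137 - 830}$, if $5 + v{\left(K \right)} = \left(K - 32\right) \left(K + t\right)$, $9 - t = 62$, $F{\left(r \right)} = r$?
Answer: $2047 - \sqrt{307} \approx 2029.5$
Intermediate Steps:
$t = -53$ ($t = 9 - 62 = -53$)
$J{\left(l,g \right)} = 2 g l$ ($J{\left(l,g \right)} = 2 l g = 2 g l$)
$v{\left(K \right)} = -5 + \left(-53 + K\right) \left(-32 + K\right)$ ($v{\left(K \right)} = -5 + \left(K - 32\right) \left(K - 53\right) = -5 + \left(-32 + K\right) \left(-53 + K\right) = -5 + \left(-53 + K\right) \left(-32 + K\right)$)
$v{\left(J{\left(1,-2 \right)} \right)} - \sqrt{1137 - 830} = \left(1691 + \left(2 \left(-2\right) 1\right)^{2} - 85 \cdot 2 \left(-2\right) 1\right) - \sqrt{1137 - 830} = \left(1691 + \left(-4\right)^{2} - -340\right) - \sqrt{307} = \left(1691 + 16 + 340\right) - \sqrt{307} = 2047 - \sqrt{307}$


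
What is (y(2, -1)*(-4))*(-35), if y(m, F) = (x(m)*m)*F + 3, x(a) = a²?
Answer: -700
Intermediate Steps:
y(m, F) = 3 + F*m³ (y(m, F) = (m²*m)*F + 3 = m³*F + 3 = F*m³ + 3 = 3 + F*m³)
(y(2, -1)*(-4))*(-35) = ((3 - 1*2³)*(-4))*(-35) = ((3 - 1*8)*(-4))*(-35) = ((3 - 8)*(-4))*(-35) = -5*(-4)*(-35) = 20*(-35) = -700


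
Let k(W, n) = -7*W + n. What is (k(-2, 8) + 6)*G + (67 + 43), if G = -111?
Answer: -2998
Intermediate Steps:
k(W, n) = n - 7*W
(k(-2, 8) + 6)*G + (67 + 43) = ((8 - 7*(-2)) + 6)*(-111) + (67 + 43) = ((8 + 14) + 6)*(-111) + 110 = (22 + 6)*(-111) + 110 = 28*(-111) + 110 = -3108 + 110 = -2998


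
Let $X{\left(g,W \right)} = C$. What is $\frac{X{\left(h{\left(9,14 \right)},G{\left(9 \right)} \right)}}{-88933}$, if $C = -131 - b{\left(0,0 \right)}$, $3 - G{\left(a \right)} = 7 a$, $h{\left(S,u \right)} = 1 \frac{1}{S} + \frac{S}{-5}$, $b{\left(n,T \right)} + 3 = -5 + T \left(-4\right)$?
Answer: $\frac{123}{88933} \approx 0.0013831$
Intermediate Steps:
$b{\left(n,T \right)} = -8 - 4 T$ ($b{\left(n,T \right)} = -3 + \left(-5 + T \left(-4\right)\right) = -3 - \left(5 + 4 T\right) = -8 - 4 T$)
$h{\left(S,u \right)} = \frac{1}{S} - \frac{S}{5}$ ($h{\left(S,u \right)} = \frac{1}{S} + S \left(- \frac{1}{5}\right) = \frac{1}{S} - \frac{S}{5}$)
$G{\left(a \right)} = 3 - 7 a$
$C = -123$ ($C = -131 - \left(-8 - 0\right) = -131 - \left(-8 + 0\right) = -131 - -8 = -131 + 8 = -123$)
$X{\left(g,W \right)} = -123$
$\frac{X{\left(h{\left(9,14 \right)},G{\left(9 \right)} \right)}}{-88933} = - \frac{123}{-88933} = \left(-123\right) \left(- \frac{1}{88933}\right) = \frac{123}{88933}$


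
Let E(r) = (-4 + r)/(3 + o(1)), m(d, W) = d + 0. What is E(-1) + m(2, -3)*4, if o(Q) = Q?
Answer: 27/4 ≈ 6.7500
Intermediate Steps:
m(d, W) = d
E(r) = -1 + r/4 (E(r) = (-4 + r)/(3 + 1) = (-4 + r)/4 = (-4 + r)*(¼) = -1 + r/4)
E(-1) + m(2, -3)*4 = (-1 + (¼)*(-1)) + 2*4 = (-1 - ¼) + 8 = -5/4 + 8 = 27/4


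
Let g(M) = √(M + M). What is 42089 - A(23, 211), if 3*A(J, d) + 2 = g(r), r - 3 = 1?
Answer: 126269/3 - 2*√2/3 ≈ 42089.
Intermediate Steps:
r = 4 (r = 3 + 1 = 4)
g(M) = √2*√M (g(M) = √(2*M) = √2*√M)
A(J, d) = -⅔ + 2*√2/3 (A(J, d) = -⅔ + (√2*√4)/3 = -⅔ + (√2*2)/3 = -⅔ + (2*√2)/3 = -⅔ + 2*√2/3)
42089 - A(23, 211) = 42089 - (-⅔ + 2*√2/3) = 42089 + (⅔ - 2*√2/3) = 126269/3 - 2*√2/3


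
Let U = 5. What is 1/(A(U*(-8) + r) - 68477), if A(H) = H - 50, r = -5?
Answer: -1/68572 ≈ -1.4583e-5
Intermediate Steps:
A(H) = -50 + H
1/(A(U*(-8) + r) - 68477) = 1/((-50 + (5*(-8) - 5)) - 68477) = 1/((-50 + (-40 - 5)) - 68477) = 1/((-50 - 45) - 68477) = 1/(-95 - 68477) = 1/(-68572) = -1/68572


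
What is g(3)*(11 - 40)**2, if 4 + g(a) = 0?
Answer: -3364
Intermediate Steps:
g(a) = -4 (g(a) = -4 + 0 = -4)
g(3)*(11 - 40)**2 = -4*(11 - 40)**2 = -4*(-29)**2 = -4*841 = -3364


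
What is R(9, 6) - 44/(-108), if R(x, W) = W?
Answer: 173/27 ≈ 6.4074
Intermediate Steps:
R(9, 6) - 44/(-108) = 6 - 44/(-108) = 6 - 1/108*(-44) = 6 + 11/27 = 173/27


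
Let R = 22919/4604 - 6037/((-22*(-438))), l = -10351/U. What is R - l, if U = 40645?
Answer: 47192374814/10245344505 ≈ 4.6062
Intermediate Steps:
l = -941/3695 (l = -10351/40645 = -10351*1/40645 = -941/3695 ≈ -0.25467)
R = 12065821/2772759 (R = 22919*(1/4604) - 6037/9636 = 22919/4604 - 6037*1/9636 = 22919/4604 - 6037/9636 = 12065821/2772759 ≈ 4.3516)
R - l = 12065821/2772759 - 1*(-941/3695) = 12065821/2772759 + 941/3695 = 47192374814/10245344505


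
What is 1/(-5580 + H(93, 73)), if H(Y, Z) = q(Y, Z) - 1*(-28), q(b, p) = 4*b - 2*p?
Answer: -1/5326 ≈ -0.00018776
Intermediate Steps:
q(b, p) = -2*p + 4*b
H(Y, Z) = 28 - 2*Z + 4*Y (H(Y, Z) = (-2*Z + 4*Y) - 1*(-28) = (-2*Z + 4*Y) + 28 = 28 - 2*Z + 4*Y)
1/(-5580 + H(93, 73)) = 1/(-5580 + (28 - 2*73 + 4*93)) = 1/(-5580 + (28 - 146 + 372)) = 1/(-5580 + 254) = 1/(-5326) = -1/5326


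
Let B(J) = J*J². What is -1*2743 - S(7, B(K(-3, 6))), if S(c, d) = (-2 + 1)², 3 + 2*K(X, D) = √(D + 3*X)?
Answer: -2744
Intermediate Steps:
K(X, D) = -3/2 + √(D + 3*X)/2
B(J) = J³
S(c, d) = 1 (S(c, d) = (-1)² = 1)
-1*2743 - S(7, B(K(-3, 6))) = -1*2743 - 1*1 = -2743 - 1 = -2744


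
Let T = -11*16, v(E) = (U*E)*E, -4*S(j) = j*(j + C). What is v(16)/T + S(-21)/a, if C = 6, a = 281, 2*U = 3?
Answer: -30441/12364 ≈ -2.4621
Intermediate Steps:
U = 3/2 (U = (½)*3 = 3/2 ≈ 1.5000)
S(j) = -j*(6 + j)/4 (S(j) = -j*(j + 6)/4 = -j*(6 + j)/4)
v(E) = 3*E²/2 (v(E) = (3*E/2)*E = 3*E²/2)
T = -176
v(16)/T + S(-21)/a = ((3/2)*16²)/(-176) - ¼*(-21)*(6 - 21)/281 = ((3/2)*256)*(-1/176) - ¼*(-21)*(-15)*(1/281) = 384*(-1/176) - 315/4*1/281 = -24/11 - 315/1124 = -30441/12364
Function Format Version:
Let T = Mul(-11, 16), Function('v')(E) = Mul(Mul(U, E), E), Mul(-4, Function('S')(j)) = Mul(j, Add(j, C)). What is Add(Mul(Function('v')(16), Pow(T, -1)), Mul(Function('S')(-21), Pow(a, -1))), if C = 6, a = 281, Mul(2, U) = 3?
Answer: Rational(-30441, 12364) ≈ -2.4621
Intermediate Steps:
U = Rational(3, 2) (U = Mul(Rational(1, 2), 3) = Rational(3, 2) ≈ 1.5000)
Function('S')(j) = Mul(Rational(-1, 4), j, Add(6, j)) (Function('S')(j) = Mul(Rational(-1, 4), Mul(j, Add(j, 6))) = Mul(Rational(-1, 4), Mul(j, Add(6, j))) = Mul(Rational(-1, 4), j, Add(6, j)))
Function('v')(E) = Mul(Rational(3, 2), Pow(E, 2)) (Function('v')(E) = Mul(Mul(Rational(3, 2), E), E) = Mul(Rational(3, 2), Pow(E, 2)))
T = -176
Add(Mul(Function('v')(16), Pow(T, -1)), Mul(Function('S')(-21), Pow(a, -1))) = Add(Mul(Mul(Rational(3, 2), Pow(16, 2)), Pow(-176, -1)), Mul(Mul(Rational(-1, 4), -21, Add(6, -21)), Pow(281, -1))) = Add(Mul(Mul(Rational(3, 2), 256), Rational(-1, 176)), Mul(Mul(Rational(-1, 4), -21, -15), Rational(1, 281))) = Add(Mul(384, Rational(-1, 176)), Mul(Rational(-315, 4), Rational(1, 281))) = Add(Rational(-24, 11), Rational(-315, 1124)) = Rational(-30441, 12364)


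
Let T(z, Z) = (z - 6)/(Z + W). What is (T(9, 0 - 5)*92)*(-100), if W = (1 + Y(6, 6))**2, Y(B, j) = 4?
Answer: -1380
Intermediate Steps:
W = 25 (W = (1 + 4)**2 = 5**2 = 25)
T(z, Z) = (-6 + z)/(25 + Z) (T(z, Z) = (z - 6)/(Z + 25) = (-6 + z)/(25 + Z))
(T(9, 0 - 5)*92)*(-100) = (((-6 + 9)/(25 + (0 - 5)))*92)*(-100) = ((3/(25 - 5))*92)*(-100) = ((3/20)*92)*(-100) = (69/5)*(-100) = -1380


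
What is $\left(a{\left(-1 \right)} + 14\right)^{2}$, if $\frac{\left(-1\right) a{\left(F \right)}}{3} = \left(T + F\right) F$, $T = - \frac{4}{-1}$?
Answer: $529$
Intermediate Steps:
$T = 4$ ($T = \left(-4\right) \left(-1\right) = 4$)
$a{\left(F \right)} = - 3 F \left(4 + F\right)$ ($a{\left(F \right)} = - 3 \left(4 + F\right) F = - 3 F \left(4 + F\right)$)
$\left(a{\left(-1 \right)} + 14\right)^{2} = \left(\left(-3\right) \left(-1\right) \left(4 - 1\right) + 14\right)^{2} = \left(\left(-3\right) \left(-1\right) 3 + 14\right)^{2} = \left(9 + 14\right)^{2} = 23^{2} = 529$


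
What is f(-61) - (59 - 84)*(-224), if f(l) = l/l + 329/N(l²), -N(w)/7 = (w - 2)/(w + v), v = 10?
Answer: -20998038/3719 ≈ -5646.1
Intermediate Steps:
N(w) = -7*(-2 + w)/(10 + w) (N(w) = -7*(w - 2)/(w + 10) = -7*(-2 + w)/(10 + w))
f(l) = 1 + 47*(10 + l²)/(2 - l²) (f(l) = l/l + 329/((7*(2 - l²)/(10 + l²))) = 1 + 329*((10 + l²)/(7*(2 - l²))) = 1 + 47*(10 + l²)/(2 - l²))
f(-61) - (59 - 84)*(-224) = 2*(-236 - 23*(-61)²)/(-2 + (-61)²) - (59 - 84)*(-224) = 2*(-236 - 23*3721)/(-2 + 3721) - (-25)*(-224) = 2*(-236 - 85583)/3719 - 1*5600 = 2*(1/3719)*(-85819) - 5600 = -171638/3719 - 5600 = -20998038/3719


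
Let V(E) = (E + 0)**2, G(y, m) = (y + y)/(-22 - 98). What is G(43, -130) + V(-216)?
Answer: 2799317/60 ≈ 46655.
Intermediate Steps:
G(y, m) = -y/60 (G(y, m) = (2*y)/(-120) = (2*y)*(-1/120) = -y/60)
V(E) = E**2
G(43, -130) + V(-216) = -1/60*43 + (-216)**2 = -43/60 + 46656 = 2799317/60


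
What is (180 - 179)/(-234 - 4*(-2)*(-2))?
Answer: -1/250 ≈ -0.0040000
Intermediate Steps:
(180 - 179)/(-234 - 4*(-2)*(-2)) = 1/(-234 + 8*(-2)) = 1/(-234 - 16) = 1/(-250) = 1*(-1/250) = -1/250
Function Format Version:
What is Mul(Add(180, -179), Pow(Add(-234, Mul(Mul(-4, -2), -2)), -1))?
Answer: Rational(-1, 250) ≈ -0.0040000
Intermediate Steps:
Mul(Add(180, -179), Pow(Add(-234, Mul(Mul(-4, -2), -2)), -1)) = Mul(1, Pow(Add(-234, Mul(8, -2)), -1)) = Mul(1, Pow(Add(-234, -16), -1)) = Mul(1, Pow(-250, -1)) = Mul(1, Rational(-1, 250)) = Rational(-1, 250)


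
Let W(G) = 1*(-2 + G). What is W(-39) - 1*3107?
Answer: -3148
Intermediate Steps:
W(G) = -2 + G
W(-39) - 1*3107 = (-2 - 39) - 1*3107 = -41 - 3107 = -3148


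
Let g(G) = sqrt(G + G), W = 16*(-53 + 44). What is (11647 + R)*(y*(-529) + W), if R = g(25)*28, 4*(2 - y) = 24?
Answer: 22967884 + 276080*sqrt(2) ≈ 2.3358e+7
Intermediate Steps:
y = -4 (y = 2 - 1/4*24 = 2 - 6 = -4)
W = -144 (W = 16*(-9) = -144)
g(G) = sqrt(2)*sqrt(G) (g(G) = sqrt(2*G) = sqrt(2)*sqrt(G))
R = 140*sqrt(2) (R = (sqrt(2)*sqrt(25))*28 = (sqrt(2)*5)*28 = (5*sqrt(2))*28 = 140*sqrt(2) ≈ 197.99)
(11647 + R)*(y*(-529) + W) = (11647 + 140*sqrt(2))*(-4*(-529) - 144) = (11647 + 140*sqrt(2))*(2116 - 144) = (11647 + 140*sqrt(2))*1972 = 22967884 + 276080*sqrt(2)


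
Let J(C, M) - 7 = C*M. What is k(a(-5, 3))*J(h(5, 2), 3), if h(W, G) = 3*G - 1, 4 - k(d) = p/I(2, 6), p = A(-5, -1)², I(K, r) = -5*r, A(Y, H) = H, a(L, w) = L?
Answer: 1331/15 ≈ 88.733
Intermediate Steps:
p = 1 (p = (-1)² = 1)
k(d) = 121/30 (k(d) = 4 - 1/((-5*6)) = 4 - 1/(-30) = 4 - (-1)/30 = 4 - 1*(-1/30) = 4 + 1/30 = 121/30)
h(W, G) = -1 + 3*G
J(C, M) = 7 + C*M
k(a(-5, 3))*J(h(5, 2), 3) = 121*(7 + (-1 + 3*2)*3)/30 = 121*(7 + (-1 + 6)*3)/30 = 121*(7 + 5*3)/30 = 121*(7 + 15)/30 = (121/30)*22 = 1331/15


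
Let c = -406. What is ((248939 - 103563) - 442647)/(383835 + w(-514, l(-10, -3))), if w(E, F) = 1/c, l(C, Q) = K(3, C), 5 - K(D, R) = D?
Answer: -120692026/155837009 ≈ -0.77448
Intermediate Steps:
K(D, R) = 5 - D
l(C, Q) = 2 (l(C, Q) = 5 - 1*3 = 5 - 3 = 2)
w(E, F) = -1/406 (w(E, F) = 1/(-406) = -1/406)
((248939 - 103563) - 442647)/(383835 + w(-514, l(-10, -3))) = ((248939 - 103563) - 442647)/(383835 - 1/406) = (145376 - 442647)/(155837009/406) = -297271*406/155837009 = -120692026/155837009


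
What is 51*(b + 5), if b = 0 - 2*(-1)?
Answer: 357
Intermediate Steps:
b = 2 (b = 0 + 2 = 2)
51*(b + 5) = 51*(2 + 5) = 51*7 = 357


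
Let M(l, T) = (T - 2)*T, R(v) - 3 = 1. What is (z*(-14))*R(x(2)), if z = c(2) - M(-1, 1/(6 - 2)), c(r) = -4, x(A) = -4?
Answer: 399/2 ≈ 199.50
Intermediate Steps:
R(v) = 4 (R(v) = 3 + 1 = 4)
M(l, T) = T*(-2 + T) (M(l, T) = (-2 + T)*T = T*(-2 + T))
z = -57/16 (z = -4 - (-2 + 1/(6 - 2))/(6 - 2) = -4 - (-2 + 1/4)/4 = -4 - (-2 + ¼)/4 = -4 - (-7)/(4*4) = -4 - 1*(-7/16) = -4 + 7/16 = -57/16 ≈ -3.5625)
(z*(-14))*R(x(2)) = -57/16*(-14)*4 = (399/8)*4 = 399/2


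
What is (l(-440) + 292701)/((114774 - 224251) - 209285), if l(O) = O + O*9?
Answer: -288301/318762 ≈ -0.90444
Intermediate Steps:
l(O) = 10*O (l(O) = O + 9*O = 10*O)
(l(-440) + 292701)/((114774 - 224251) - 209285) = (10*(-440) + 292701)/((114774 - 224251) - 209285) = (-4400 + 292701)/(-109477 - 209285) = 288301/(-318762) = 288301*(-1/318762) = -288301/318762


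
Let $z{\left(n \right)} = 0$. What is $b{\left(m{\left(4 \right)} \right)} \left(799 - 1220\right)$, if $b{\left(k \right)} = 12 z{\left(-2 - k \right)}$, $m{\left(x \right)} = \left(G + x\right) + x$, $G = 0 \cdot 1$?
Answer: $0$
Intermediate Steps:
$G = 0$
$m{\left(x \right)} = 2 x$ ($m{\left(x \right)} = \left(0 + x\right) + x = x + x = 2 x$)
$b{\left(k \right)} = 0$ ($b{\left(k \right)} = 12 \cdot 0 = 0$)
$b{\left(m{\left(4 \right)} \right)} \left(799 - 1220\right) = 0 \left(799 - 1220\right) = 0 \left(-421\right) = 0$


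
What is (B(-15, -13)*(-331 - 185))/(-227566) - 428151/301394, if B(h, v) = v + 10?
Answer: -48949584189/34293513502 ≈ -1.4274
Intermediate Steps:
B(h, v) = 10 + v
(B(-15, -13)*(-331 - 185))/(-227566) - 428151/301394 = ((10 - 13)*(-331 - 185))/(-227566) - 428151/301394 = -3*(-516)*(-1/227566) - 428151*1/301394 = 1548*(-1/227566) - 428151/301394 = -774/113783 - 428151/301394 = -48949584189/34293513502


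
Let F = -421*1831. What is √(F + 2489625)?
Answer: √1718774 ≈ 1311.0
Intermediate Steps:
F = -770851
√(F + 2489625) = √(-770851 + 2489625) = √1718774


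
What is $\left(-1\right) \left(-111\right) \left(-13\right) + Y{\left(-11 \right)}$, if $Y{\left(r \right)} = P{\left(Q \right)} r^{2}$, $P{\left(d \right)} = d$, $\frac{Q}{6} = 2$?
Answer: $9$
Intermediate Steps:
$Q = 12$ ($Q = 6 \cdot 2 = 12$)
$Y{\left(r \right)} = 12 r^{2}$
$\left(-1\right) \left(-111\right) \left(-13\right) + Y{\left(-11 \right)} = \left(-1\right) \left(-111\right) \left(-13\right) + 12 \left(-11\right)^{2} = 111 \left(-13\right) + 12 \cdot 121 = -1443 + 1452 = 9$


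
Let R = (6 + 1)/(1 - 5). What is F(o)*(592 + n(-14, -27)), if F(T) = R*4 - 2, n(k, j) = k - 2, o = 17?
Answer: -5184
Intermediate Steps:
n(k, j) = -2 + k
R = -7/4 (R = 7/(-4) = 7*(-1/4) = -7/4 ≈ -1.7500)
F(T) = -9 (F(T) = -7/4*4 - 2 = -7 - 2 = -9)
F(o)*(592 + n(-14, -27)) = -9*(592 + (-2 - 14)) = -9*(592 - 16) = -9*576 = -5184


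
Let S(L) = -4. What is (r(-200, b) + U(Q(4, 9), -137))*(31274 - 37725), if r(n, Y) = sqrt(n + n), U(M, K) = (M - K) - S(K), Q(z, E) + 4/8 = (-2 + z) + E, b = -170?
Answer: -1954653/2 - 129020*I ≈ -9.7733e+5 - 1.2902e+5*I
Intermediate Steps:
Q(z, E) = -5/2 + E + z (Q(z, E) = -1/2 + ((-2 + z) + E) = -1/2 + (-2 + E + z) = -5/2 + E + z)
U(M, K) = 4 + M - K (U(M, K) = (M - K) - 1*(-4) = (M - K) + 4 = 4 + M - K)
r(n, Y) = sqrt(2)*sqrt(n) (r(n, Y) = sqrt(2*n) = sqrt(2)*sqrt(n))
(r(-200, b) + U(Q(4, 9), -137))*(31274 - 37725) = (sqrt(2)*sqrt(-200) + (4 + (-5/2 + 9 + 4) - 1*(-137)))*(31274 - 37725) = (sqrt(2)*(10*I*sqrt(2)) + (4 + 21/2 + 137))*(-6451) = (20*I + 303/2)*(-6451) = (303/2 + 20*I)*(-6451) = -1954653/2 - 129020*I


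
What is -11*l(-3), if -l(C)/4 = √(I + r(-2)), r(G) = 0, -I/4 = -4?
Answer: 176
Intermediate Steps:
I = 16 (I = -4*(-4) = 16)
l(C) = -16 (l(C) = -4*√(16 + 0) = -4*√16 = -4*4 = -16)
-11*l(-3) = -11*(-16) = 176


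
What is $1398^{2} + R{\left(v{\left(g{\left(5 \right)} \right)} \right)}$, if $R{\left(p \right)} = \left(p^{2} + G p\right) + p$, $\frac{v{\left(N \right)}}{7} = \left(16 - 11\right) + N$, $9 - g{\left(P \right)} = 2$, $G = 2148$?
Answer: $2141976$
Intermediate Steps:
$g{\left(P \right)} = 7$ ($g{\left(P \right)} = 9 - 2 = 7$)
$v{\left(N \right)} = 35 + 7 N$ ($v{\left(N \right)} = 7 \left(\left(16 - 11\right) + N\right) = 7 \left(5 + N\right) = 35 + 7 N$)
$R{\left(p \right)} = p^{2} + 2149 p$ ($R{\left(p \right)} = \left(p^{2} + 2148 p\right) + p = p^{2} + 2149 p$)
$1398^{2} + R{\left(v{\left(g{\left(5 \right)} \right)} \right)} = 1398^{2} + \left(35 + 7 \cdot 7\right) \left(2149 + \left(35 + 7 \cdot 7\right)\right) = 1954404 + \left(35 + 49\right) \left(2149 + \left(35 + 49\right)\right) = 1954404 + 84 \left(2149 + 84\right) = 1954404 + 84 \cdot 2233 = 1954404 + 187572 = 2141976$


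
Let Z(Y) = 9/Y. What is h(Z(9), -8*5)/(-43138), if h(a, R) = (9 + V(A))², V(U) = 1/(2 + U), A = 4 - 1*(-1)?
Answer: -2048/1056881 ≈ -0.0019378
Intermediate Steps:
A = 5 (A = 4 + 1 = 5)
h(a, R) = 4096/49 (h(a, R) = (9 + 1/(2 + 5))² = (9 + 1/7)² = (9 + ⅐)² = (64/7)² = 4096/49)
h(Z(9), -8*5)/(-43138) = (4096/49)/(-43138) = (4096/49)*(-1/43138) = -2048/1056881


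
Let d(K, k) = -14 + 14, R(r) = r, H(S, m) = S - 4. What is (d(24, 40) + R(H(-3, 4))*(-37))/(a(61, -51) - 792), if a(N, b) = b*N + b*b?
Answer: -37/186 ≈ -0.19892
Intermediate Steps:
H(S, m) = -4 + S
a(N, b) = b² + N*b (a(N, b) = N*b + b² = b² + N*b)
d(K, k) = 0
(d(24, 40) + R(H(-3, 4))*(-37))/(a(61, -51) - 792) = (0 + (-4 - 3)*(-37))/(-51*(61 - 51) - 792) = (0 - 7*(-37))/(-51*10 - 792) = (0 + 259)/(-510 - 792) = 259/(-1302) = 259*(-1/1302) = -37/186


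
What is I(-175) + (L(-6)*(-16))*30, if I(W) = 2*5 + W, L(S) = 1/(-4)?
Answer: -45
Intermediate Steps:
L(S) = -1/4
I(W) = 10 + W
I(-175) + (L(-6)*(-16))*30 = (10 - 175) - 1/4*(-16)*30 = -165 + 4*30 = -165 + 120 = -45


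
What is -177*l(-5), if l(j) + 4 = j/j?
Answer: 531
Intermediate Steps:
l(j) = -3 (l(j) = -4 + j/j = -4 + 1 = -3)
-177*l(-5) = -177*(-3) = 531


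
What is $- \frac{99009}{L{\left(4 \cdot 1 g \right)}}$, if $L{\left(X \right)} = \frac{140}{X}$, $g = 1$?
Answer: $- \frac{99009}{35} \approx -2828.8$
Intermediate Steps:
$- \frac{99009}{L{\left(4 \cdot 1 g \right)}} = - \frac{99009}{140 \frac{1}{4 \cdot 1 \cdot 1}} = - \frac{99009}{140 \frac{1}{4 \cdot 1}} = - \frac{99009}{140 \cdot \frac{1}{4}} = - \frac{99009}{35}$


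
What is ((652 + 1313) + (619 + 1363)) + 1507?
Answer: 5454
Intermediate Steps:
((652 + 1313) + (619 + 1363)) + 1507 = (1965 + 1982) + 1507 = 3947 + 1507 = 5454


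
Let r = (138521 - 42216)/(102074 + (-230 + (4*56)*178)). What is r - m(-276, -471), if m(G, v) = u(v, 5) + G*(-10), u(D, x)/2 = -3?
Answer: -390189559/141716 ≈ -2753.3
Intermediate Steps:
u(D, x) = -6 (u(D, x) = 2*(-3) = -6)
m(G, v) = -6 - 10*G (m(G, v) = -6 + G*(-10) = -6 - 10*G)
r = 96305/141716 (r = 96305/(102074 + (-230 + 224*178)) = 96305/(102074 + (-230 + 39872)) = 96305/(102074 + 39642) = 96305/141716 ≈ 0.67956)
r - m(-276, -471) = 96305/141716 - (-6 - 10*(-276)) = 96305/141716 - (-6 + 2760) = 96305/141716 - 1*2754 = 96305/141716 - 2754 = -390189559/141716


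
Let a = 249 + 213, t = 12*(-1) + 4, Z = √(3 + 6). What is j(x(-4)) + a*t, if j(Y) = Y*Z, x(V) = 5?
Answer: -3681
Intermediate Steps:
Z = 3 (Z = √9 = 3)
j(Y) = 3*Y (j(Y) = Y*3 = 3*Y)
t = -8 (t = -12 + 4 = -8)
a = 462
j(x(-4)) + a*t = 3*5 + 462*(-8) = 15 - 3696 = -3681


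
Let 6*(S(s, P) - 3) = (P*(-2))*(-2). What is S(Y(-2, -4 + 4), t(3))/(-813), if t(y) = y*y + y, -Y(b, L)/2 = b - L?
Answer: -11/813 ≈ -0.013530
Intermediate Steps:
Y(b, L) = -2*b + 2*L (Y(b, L) = -2*(b - L) = -2*b + 2*L)
t(y) = y + y² (t(y) = y² + y = y + y²)
S(s, P) = 3 + 2*P/3 (S(s, P) = 3 + ((P*(-2))*(-2))/6 = 3 + (-2*P*(-2))/6 = 3 + (4*P)/6 = 3 + 2*P/3)
S(Y(-2, -4 + 4), t(3))/(-813) = (3 + 2*(3*(1 + 3))/3)/(-813) = (3 + 2*(3*4)/3)*(-1/813) = (3 + (⅔)*12)*(-1/813) = (3 + 8)*(-1/813) = 11*(-1/813) = -11/813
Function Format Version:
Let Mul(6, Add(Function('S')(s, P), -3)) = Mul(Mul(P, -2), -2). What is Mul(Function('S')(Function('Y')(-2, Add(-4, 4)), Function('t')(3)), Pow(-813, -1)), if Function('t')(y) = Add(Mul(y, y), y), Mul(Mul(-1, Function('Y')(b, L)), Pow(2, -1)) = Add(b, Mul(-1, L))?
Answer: Rational(-11, 813) ≈ -0.013530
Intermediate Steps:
Function('Y')(b, L) = Add(Mul(-2, b), Mul(2, L)) (Function('Y')(b, L) = Mul(-2, Add(b, Mul(-1, L))) = Add(Mul(-2, b), Mul(2, L)))
Function('t')(y) = Add(y, Pow(y, 2)) (Function('t')(y) = Add(Pow(y, 2), y) = Add(y, Pow(y, 2)))
Function('S')(s, P) = Add(3, Mul(Rational(2, 3), P)) (Function('S')(s, P) = Add(3, Mul(Rational(1, 6), Mul(Mul(P, -2), -2))) = Add(3, Mul(Rational(1, 6), Mul(Mul(-2, P), -2))) = Add(3, Mul(Rational(1, 6), Mul(4, P))) = Add(3, Mul(Rational(2, 3), P)))
Mul(Function('S')(Function('Y')(-2, Add(-4, 4)), Function('t')(3)), Pow(-813, -1)) = Mul(Add(3, Mul(Rational(2, 3), Mul(3, Add(1, 3)))), Pow(-813, -1)) = Mul(Add(3, Mul(Rational(2, 3), Mul(3, 4))), Rational(-1, 813)) = Mul(Add(3, Mul(Rational(2, 3), 12)), Rational(-1, 813)) = Mul(Add(3, 8), Rational(-1, 813)) = Mul(11, Rational(-1, 813)) = Rational(-11, 813)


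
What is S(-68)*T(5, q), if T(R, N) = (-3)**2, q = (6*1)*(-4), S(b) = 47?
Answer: 423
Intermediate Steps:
q = -24 (q = 6*(-4) = -24)
T(R, N) = 9
S(-68)*T(5, q) = 47*9 = 423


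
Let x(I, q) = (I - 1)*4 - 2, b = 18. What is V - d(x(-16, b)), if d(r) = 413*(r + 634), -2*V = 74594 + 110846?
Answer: -325652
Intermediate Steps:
x(I, q) = -6 + 4*I (x(I, q) = (-1 + I)*4 - 2 = (-4 + 4*I) - 2 = -6 + 4*I)
V = -92720 (V = -(74594 + 110846)/2 = -1/2*185440 = -92720)
d(r) = 261842 + 413*r (d(r) = 413*(634 + r) = 261842 + 413*r)
V - d(x(-16, b)) = -92720 - (261842 + 413*(-6 + 4*(-16))) = -92720 - (261842 + 413*(-6 - 64)) = -92720 - (261842 + 413*(-70)) = -92720 - (261842 - 28910) = -92720 - 1*232932 = -92720 - 232932 = -325652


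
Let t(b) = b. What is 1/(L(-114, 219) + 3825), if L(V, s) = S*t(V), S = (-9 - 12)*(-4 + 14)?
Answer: 1/27765 ≈ 3.6017e-5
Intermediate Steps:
S = -210 (S = -21*10 = -210)
L(V, s) = -210*V
1/(L(-114, 219) + 3825) = 1/(-210*(-114) + 3825) = 1/(23940 + 3825) = 1/27765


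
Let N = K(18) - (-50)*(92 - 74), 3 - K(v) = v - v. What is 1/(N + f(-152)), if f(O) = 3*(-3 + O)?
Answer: 1/438 ≈ 0.0022831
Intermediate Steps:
f(O) = -9 + 3*O
K(v) = 3 (K(v) = 3 - (v - v) = 3 - 1*0 = 3 + 0 = 3)
N = 903 (N = 3 - (-50)*(92 - 74) = 3 - (-50)*18 = 3 - 1*(-900) = 3 + 900 = 903)
1/(N + f(-152)) = 1/(903 + (-9 + 3*(-152))) = 1/(903 + (-9 - 456)) = 1/(903 - 465) = 1/438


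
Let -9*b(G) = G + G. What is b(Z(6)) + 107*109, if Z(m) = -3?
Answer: 34991/3 ≈ 11664.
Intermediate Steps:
b(G) = -2*G/9 (b(G) = -(G + G)/9 = -2*G/9)
b(Z(6)) + 107*109 = -2/9*(-3) + 107*109 = ⅔ + 11663 = 34991/3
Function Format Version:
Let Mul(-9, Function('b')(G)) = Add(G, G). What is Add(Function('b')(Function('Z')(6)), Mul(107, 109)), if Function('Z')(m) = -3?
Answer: Rational(34991, 3) ≈ 11664.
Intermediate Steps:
Function('b')(G) = Mul(Rational(-2, 9), G) (Function('b')(G) = Mul(Rational(-1, 9), Add(G, G)) = Mul(Rational(-1, 9), Mul(2, G)) = Mul(Rational(-2, 9), G))
Add(Function('b')(Function('Z')(6)), Mul(107, 109)) = Add(Mul(Rational(-2, 9), -3), Mul(107, 109)) = Add(Rational(2, 3), 11663) = Rational(34991, 3)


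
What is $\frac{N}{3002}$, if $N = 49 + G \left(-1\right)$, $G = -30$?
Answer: $\frac{1}{38} \approx 0.026316$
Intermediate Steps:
$N = 79$ ($N = 49 - -30 = 49 + 30 = 79$)
$\frac{N}{3002} = \frac{79}{3002} = 79 \cdot \frac{1}{3002} = \frac{1}{38}$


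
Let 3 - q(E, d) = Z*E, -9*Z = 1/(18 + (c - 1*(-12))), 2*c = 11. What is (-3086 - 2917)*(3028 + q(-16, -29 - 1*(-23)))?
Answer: -1291830259/71 ≈ -1.8195e+7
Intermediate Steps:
c = 11/2 (c = (½)*11 = 11/2 ≈ 5.5000)
Z = -2/639 (Z = -1/(9*(18 + (11/2 - 1*(-12)))) = -1/(9*(18 + (11/2 + 12))) = -1/(9*(18 + 35/2)) = -1/(9*71/2) = -⅑*2/71 = -2/639 ≈ -0.0031299)
q(E, d) = 3 + 2*E/639 (q(E, d) = 3 - (-2)*E/639 = 3 + 2*E/639)
(-3086 - 2917)*(3028 + q(-16, -29 - 1*(-23))) = (-3086 - 2917)*(3028 + (3 + (2/639)*(-16))) = -6003*(3028 + (3 - 32/639)) = -6003*(3028 + 1885/639) = -6003*1936777/639 = -1291830259/71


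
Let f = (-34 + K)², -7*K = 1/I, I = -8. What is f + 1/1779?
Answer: 6442489747/5578944 ≈ 1154.8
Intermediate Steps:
K = 1/56 (K = -⅐/(-8) = -⅐*(-⅛) = 1/56 ≈ 0.017857)
f = 3621409/3136 (f = (-34 + 1/56)² = (-1903/56)² = 3621409/3136 ≈ 1154.8)
f + 1/1779 = 3621409/3136 + 1/1779 = 6442489747/5578944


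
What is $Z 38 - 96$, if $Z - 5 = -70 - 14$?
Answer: $-3098$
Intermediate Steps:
$Z = -79$ ($Z = 5 - 84 = -79$)
$Z 38 - 96 = \left(-79\right) 38 - 96 = -3002 - 96 = -3098$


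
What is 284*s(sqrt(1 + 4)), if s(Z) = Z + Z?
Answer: 568*sqrt(5) ≈ 1270.1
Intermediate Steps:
s(Z) = 2*Z
284*s(sqrt(1 + 4)) = 284*(2*sqrt(1 + 4)) = 284*(2*sqrt(5)) = 568*sqrt(5)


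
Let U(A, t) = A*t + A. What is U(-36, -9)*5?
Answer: 1440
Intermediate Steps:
U(A, t) = A + A*t
U(-36, -9)*5 = -36*(1 - 9)*5 = -36*(-8)*5 = 288*5 = 1440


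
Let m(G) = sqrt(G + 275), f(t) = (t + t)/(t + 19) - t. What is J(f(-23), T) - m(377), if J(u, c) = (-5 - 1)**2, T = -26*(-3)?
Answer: 36 - 2*sqrt(163) ≈ 10.466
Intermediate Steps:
T = 78
f(t) = -t + 2*t/(19 + t) (f(t) = (2*t)/(19 + t) - t = 2*t/(19 + t) - t = -t + 2*t/(19 + t))
m(G) = sqrt(275 + G)
J(u, c) = 36 (J(u, c) = (-6)**2 = 36)
J(f(-23), T) - m(377) = 36 - sqrt(275 + 377) = 36 - sqrt(652) = 36 - 2*sqrt(163)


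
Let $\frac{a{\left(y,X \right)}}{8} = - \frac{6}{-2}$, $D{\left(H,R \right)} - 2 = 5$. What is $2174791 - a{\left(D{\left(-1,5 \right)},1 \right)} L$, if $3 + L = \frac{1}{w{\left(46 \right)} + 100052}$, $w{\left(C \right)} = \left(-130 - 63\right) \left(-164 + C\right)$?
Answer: $\frac{44521620469}{20471} \approx 2.1749 \cdot 10^{6}$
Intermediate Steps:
$D{\left(H,R \right)} = 7$ ($D{\left(H,R \right)} = 2 + 5 = 7$)
$w{\left(C \right)} = 31652 - 193 C$ ($w{\left(C \right)} = - 193 \left(-164 + C\right) = 31652 - 193 C$)
$a{\left(y,X \right)} = 24$ ($a{\left(y,X \right)} = 8 \left(- \frac{6}{-2}\right) = 8 \left(\left(-6\right) \left(- \frac{1}{2}\right)\right) = 8 \cdot 3 = 24$)
$L = - \frac{368477}{122826}$ ($L = -3 + \frac{1}{\left(31652 - 8878\right) + 100052} = -3 + \frac{1}{22774 + 100052} = -3 + \frac{1}{122826} = - \frac{368477}{122826} \approx -3.0$)
$2174791 - a{\left(D{\left(-1,5 \right)},1 \right)} L = 2174791 - 24 \left(- \frac{368477}{122826}\right) = 2174791 - - \frac{1473908}{20471} = 2174791 + \frac{1473908}{20471} = \frac{44521620469}{20471}$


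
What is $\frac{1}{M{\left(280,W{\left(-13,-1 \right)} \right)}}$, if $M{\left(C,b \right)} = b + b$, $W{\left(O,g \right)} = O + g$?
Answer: $- \frac{1}{28} \approx -0.035714$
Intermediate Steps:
$M{\left(C,b \right)} = 2 b$
$\frac{1}{M{\left(280,W{\left(-13,-1 \right)} \right)}} = \frac{1}{2 \left(-13 - 1\right)} = \frac{1}{2 \left(-14\right)} = \frac{1}{-28} = - \frac{1}{28}$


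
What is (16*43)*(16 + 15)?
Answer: 21328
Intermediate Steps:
(16*43)*(16 + 15) = 688*31 = 21328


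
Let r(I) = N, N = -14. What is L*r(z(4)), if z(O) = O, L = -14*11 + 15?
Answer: 1946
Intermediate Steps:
L = -139 (L = -154 + 15 = -139)
r(I) = -14
L*r(z(4)) = -139*(-14) = 1946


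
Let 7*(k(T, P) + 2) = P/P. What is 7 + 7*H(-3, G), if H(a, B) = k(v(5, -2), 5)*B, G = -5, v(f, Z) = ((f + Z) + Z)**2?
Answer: 72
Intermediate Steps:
v(f, Z) = (f + 2*Z)**2 (v(f, Z) = ((Z + f) + Z)**2 = (f + 2*Z)**2)
k(T, P) = -13/7 (k(T, P) = -2 + (P/P)/7 = -2 + (1/7)*1 = -2 + 1/7 = -13/7)
H(a, B) = -13*B/7
7 + 7*H(-3, G) = 7 + 7*(-13/7*(-5)) = 7 + 7*(65/7) = 7 + 65 = 72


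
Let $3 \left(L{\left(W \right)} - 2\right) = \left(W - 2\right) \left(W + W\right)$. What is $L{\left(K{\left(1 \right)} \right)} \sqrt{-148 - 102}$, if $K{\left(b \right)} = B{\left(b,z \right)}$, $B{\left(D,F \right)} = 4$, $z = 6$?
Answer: $\frac{110 i \sqrt{10}}{3} \approx 115.95 i$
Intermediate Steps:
$K{\left(b \right)} = 4$
$L{\left(W \right)} = 2 + \frac{2 W \left(-2 + W\right)}{3}$ ($L{\left(W \right)} = 2 + \frac{\left(W - 2\right) \left(W + W\right)}{3} = 2 + \frac{\left(-2 + W\right) 2 W}{3} = 2 + \frac{2 W \left(-2 + W\right)}{3}$)
$L{\left(K{\left(1 \right)} \right)} \sqrt{-148 - 102} = \left(2 - \frac{16}{3} + \frac{2 \cdot 4^{2}}{3}\right) \sqrt{-148 - 102} = \left(2 - \frac{16}{3} + \frac{2}{3} \cdot 16\right) \sqrt{-250} = \left(2 - \frac{16}{3} + \frac{32}{3}\right) 5 i \sqrt{10} = \frac{22 \cdot 5 i \sqrt{10}}{3} = \frac{110 i \sqrt{10}}{3}$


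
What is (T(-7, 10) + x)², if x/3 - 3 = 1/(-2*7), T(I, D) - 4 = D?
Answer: 101761/196 ≈ 519.19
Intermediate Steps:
T(I, D) = 4 + D
x = 123/14 (x = 9 + 3/((-2*7)) = 9 + 3/(-14) = 9 + 3*(-1/14) = 9 - 3/14 = 123/14 ≈ 8.7857)
(T(-7, 10) + x)² = ((4 + 10) + 123/14)² = (14 + 123/14)² = (319/14)² = 101761/196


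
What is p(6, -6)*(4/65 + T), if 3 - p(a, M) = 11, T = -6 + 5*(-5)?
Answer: 16088/65 ≈ 247.51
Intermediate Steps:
T = -31 (T = -6 - 25 = -31)
p(a, M) = -8 (p(a, M) = 3 - 1*11 = 3 - 11 = -8)
p(6, -6)*(4/65 + T) = -8*(4/65 - 31) = -8*(-2011/65) = 16088/65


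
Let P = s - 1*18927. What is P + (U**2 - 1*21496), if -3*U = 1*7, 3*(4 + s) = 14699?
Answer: -319697/9 ≈ -35522.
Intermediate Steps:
s = 14687/3 (s = -4 + (1/3)*14699 = -4 + 14699/3 = 14687/3 ≈ 4895.7)
U = -7/3 ≈ -2.3333
P = -42094/3 (P = 14687/3 - 1*18927 = 14687/3 - 18927 = -42094/3 ≈ -14031.)
P + (U**2 - 1*21496) = -42094/3 + ((-7/3)**2 - 1*21496) = -42094/3 + (49/9 - 21496) = -42094/3 - 193415/9 = -319697/9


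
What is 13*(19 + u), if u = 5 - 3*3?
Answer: 195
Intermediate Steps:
u = -4 (u = 5 - 9 = -4)
13*(19 + u) = 13*(19 - 4) = 13*15 = 195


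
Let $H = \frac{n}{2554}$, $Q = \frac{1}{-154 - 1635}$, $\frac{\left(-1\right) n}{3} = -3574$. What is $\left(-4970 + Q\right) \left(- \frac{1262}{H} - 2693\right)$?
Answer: $\frac{47564907237419}{3196943} \approx 1.4878 \cdot 10^{7}$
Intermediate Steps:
$n = 10722$ ($n = \left(-3\right) \left(-3574\right) = 10722$)
$Q = - \frac{1}{1789}$ ($Q = \frac{1}{-1789} = - \frac{1}{1789} \approx -0.00055897$)
$H = \frac{5361}{1277}$ ($H = \frac{10722}{2554} = 10722 \cdot \frac{1}{2554} = \frac{5361}{1277} \approx 4.1981$)
$\left(-4970 + Q\right) \left(- \frac{1262}{H} - 2693\right) = \left(-4970 - \frac{1}{1789}\right) \left(- \frac{1262}{\frac{5361}{1277}} - 2693\right) = - \frac{8891331 \left(\left(-1262\right) \frac{1277}{5361} - 2693\right)}{1789} = - \frac{8891331 \left(- \frac{1611574}{5361} - 2693\right)}{1789} = \left(- \frac{8891331}{1789}\right) \left(- \frac{16048747}{5361}\right) = \frac{47564907237419}{3196943}$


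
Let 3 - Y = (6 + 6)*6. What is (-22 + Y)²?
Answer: 8281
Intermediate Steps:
Y = -69 (Y = 3 - (6 + 6)*6 = 3 - 12*6 = 3 - 1*72 = 3 - 72 = -69)
(-22 + Y)² = (-22 - 69)² = (-91)² = 8281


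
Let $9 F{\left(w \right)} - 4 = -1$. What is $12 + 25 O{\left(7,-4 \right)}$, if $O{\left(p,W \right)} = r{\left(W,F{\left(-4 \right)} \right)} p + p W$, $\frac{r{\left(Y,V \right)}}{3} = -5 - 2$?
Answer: $-4363$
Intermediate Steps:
$F{\left(w \right)} = \frac{1}{3}$ ($F{\left(w \right)} = \frac{4}{9} + \frac{1}{9} \left(-1\right) = \frac{4}{9} - \frac{1}{9} = \frac{1}{3}$)
$r{\left(Y,V \right)} = -21$ ($r{\left(Y,V \right)} = 3 \left(-5 - 2\right) = 3 \left(-7\right) = -21$)
$O{\left(p,W \right)} = - 21 p + W p$ ($O{\left(p,W \right)} = - 21 p + p W = - 21 p + W p$)
$12 + 25 O{\left(7,-4 \right)} = 12 + 25 \cdot 7 \left(-21 - 4\right) = 12 + 25 \cdot 7 \left(-25\right) = 12 + 25 \left(-175\right) = 12 - 4375 = -4363$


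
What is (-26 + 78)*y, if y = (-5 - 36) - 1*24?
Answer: -3380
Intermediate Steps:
y = -65 (y = -41 - 24 = -65)
(-26 + 78)*y = (-26 + 78)*(-65) = 52*(-65) = -3380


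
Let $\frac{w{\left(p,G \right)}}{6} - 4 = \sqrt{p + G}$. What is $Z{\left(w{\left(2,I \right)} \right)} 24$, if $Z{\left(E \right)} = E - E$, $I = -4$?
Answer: $0$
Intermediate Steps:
$w{\left(p,G \right)} = 24 + 6 \sqrt{G + p}$ ($w{\left(p,G \right)} = 24 + 6 \sqrt{p + G} = 24 + 6 \sqrt{G + p}$)
$Z{\left(E \right)} = 0$
$Z{\left(w{\left(2,I \right)} \right)} 24 = 0 \cdot 24 = 0$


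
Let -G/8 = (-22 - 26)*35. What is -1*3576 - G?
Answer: -17016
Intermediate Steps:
G = 13440 (G = -8*(-22 - 26)*35 = -(-384)*35 = -8*(-1680) = 13440)
-1*3576 - G = -1*3576 - 1*13440 = -3576 - 13440 = -17016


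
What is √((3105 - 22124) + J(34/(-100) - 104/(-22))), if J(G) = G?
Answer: I*√230076814/110 ≈ 137.89*I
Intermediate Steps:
√((3105 - 22124) + J(34/(-100) - 104/(-22))) = √((3105 - 22124) + (34/(-100) - 104/(-22))) = √(-19019 + (34*(-1/100) - 104*(-1/22))) = √(-19019 + (-17/50 + 52/11)) = √(-19019 + 2413/550) = √(-10458037/550) = I*√230076814/110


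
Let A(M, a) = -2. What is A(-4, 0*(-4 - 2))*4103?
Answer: -8206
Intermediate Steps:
A(-4, 0*(-4 - 2))*4103 = -2*4103 = -8206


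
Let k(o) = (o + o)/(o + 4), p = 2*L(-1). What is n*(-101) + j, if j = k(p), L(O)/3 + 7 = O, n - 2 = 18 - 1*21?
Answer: 1135/11 ≈ 103.18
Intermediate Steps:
n = -1 (n = 2 + (18 - 1*21) = 2 + (18 - 21) = 2 - 3 = -1)
L(O) = -21 + 3*O
p = -48 (p = 2*(-21 + 3*(-1)) = 2*(-21 - 3) = 2*(-24) = -48)
k(o) = 2*o/(4 + o) (k(o) = (2*o)/(4 + o) = 2*o/(4 + o))
j = 24/11 (j = 2*(-48)/(4 - 48) = 2*(-48)/(-44) = 2*(-48)*(-1/44) = 24/11 ≈ 2.1818)
n*(-101) + j = -1*(-101) + 24/11 = 101 + 24/11 = 1135/11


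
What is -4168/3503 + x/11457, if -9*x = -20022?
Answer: -119879306/120401613 ≈ -0.99566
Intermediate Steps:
x = 6674/3 (x = -⅑*(-20022) = 6674/3 ≈ 2224.7)
-4168/3503 + x/11457 = -4168/3503 + (6674/3)/11457 = -4168*1/3503 + (6674/3)*(1/11457) = -4168/3503 + 6674/34371 = -119879306/120401613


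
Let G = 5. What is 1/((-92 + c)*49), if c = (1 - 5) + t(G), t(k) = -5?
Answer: -1/4949 ≈ -0.00020206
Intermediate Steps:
c = -9 (c = (1 - 5) - 5 = -4 - 5 = -9)
1/((-92 + c)*49) = 1/((-92 - 9)*49) = 1/(-101*49) = 1/(-4949) = -1/4949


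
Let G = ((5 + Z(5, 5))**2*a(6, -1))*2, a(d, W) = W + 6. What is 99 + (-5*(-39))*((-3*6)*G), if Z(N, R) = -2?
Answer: -315801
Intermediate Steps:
a(d, W) = 6 + W
G = 90 (G = ((5 - 2)**2*(6 - 1))*2 = (3**2*5)*2 = (9*5)*2 = 45*2 = 90)
99 + (-5*(-39))*((-3*6)*G) = 99 + (-5*(-39))*(-3*6*90) = 99 + 195*(-18*90) = 99 + 195*(-1620) = 99 - 315900 = -315801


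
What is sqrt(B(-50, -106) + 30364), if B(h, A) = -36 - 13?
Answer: sqrt(30315) ≈ 174.11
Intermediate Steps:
B(h, A) = -49
sqrt(B(-50, -106) + 30364) = sqrt(-49 + 30364) = sqrt(30315)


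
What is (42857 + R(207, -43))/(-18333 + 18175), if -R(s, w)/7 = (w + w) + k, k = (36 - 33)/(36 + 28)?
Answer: -2781355/10112 ≈ -275.05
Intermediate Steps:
k = 3/64 ≈ 0.046875
R(s, w) = -21/64 - 14*w (R(s, w) = -7*((w + w) + 3/64) = -7*(2*w + 3/64) = -7*(3/64 + 2*w) = -21/64 - 14*w)
(42857 + R(207, -43))/(-18333 + 18175) = (42857 + (-21/64 - 14*(-43)))/(-18333 + 18175) = (42857 + (-21/64 + 602))/(-158) = (42857 + 38507/64)*(-1/158) = (2781355/64)*(-1/158) = -2781355/10112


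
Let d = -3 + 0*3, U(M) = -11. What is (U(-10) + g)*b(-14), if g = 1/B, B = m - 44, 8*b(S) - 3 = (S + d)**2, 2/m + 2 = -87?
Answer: -3152651/7836 ≈ -402.33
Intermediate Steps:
m = -2/89 (m = 2/(-2 - 87) = 2/(-89) = 2*(-1/89) = -2/89 ≈ -0.022472)
d = -3 (d = -3 + 0 = -3)
b(S) = 3/8 + (-3 + S)**2/8 (b(S) = 3/8 + (S - 3)**2/8 = 3/8 + (-3 + S)**2/8)
B = -3918/89 (B = -2/89 - 44 = -3918/89 ≈ -44.022)
g = -89/3918 (g = 1/(-3918/89) = -89/3918 ≈ -0.022716)
(U(-10) + g)*b(-14) = (-11 - 89/3918)*(3/8 + (-3 - 14)**2/8) = -43187*(3/8 + (1/8)*(-17)**2)/3918 = -43187*(3/8 + (1/8)*289)/3918 = -43187*(3/8 + 289/8)/3918 = -43187/3918*73/2 = -3152651/7836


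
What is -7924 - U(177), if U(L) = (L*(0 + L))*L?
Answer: -5553157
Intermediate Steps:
U(L) = L³ (U(L) = (L*L)*L = L²*L = L³)
-7924 - U(177) = -7924 - 1*177³ = -7924 - 1*5545233 = -7924 - 5545233 = -5553157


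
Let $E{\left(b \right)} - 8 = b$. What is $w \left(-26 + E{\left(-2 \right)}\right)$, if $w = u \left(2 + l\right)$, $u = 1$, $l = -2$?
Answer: $0$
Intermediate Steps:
$E{\left(b \right)} = 8 + b$
$w = 0$ ($w = 1 \left(2 - 2\right) = 1 \cdot 0 = 0$)
$w \left(-26 + E{\left(-2 \right)}\right) = 0 \left(-26 + \left(8 - 2\right)\right) = 0 \left(-26 + 6\right) = 0 \left(-20\right) = 0$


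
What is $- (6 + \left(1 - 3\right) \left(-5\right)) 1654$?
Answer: $-26464$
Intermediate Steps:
$- (6 + \left(1 - 3\right) \left(-5\right)) 1654 = - (6 - -10) 1654 = - (6 + 10) 1654 = \left(-1\right) 16 \cdot 1654 = \left(-16\right) 1654 = -26464$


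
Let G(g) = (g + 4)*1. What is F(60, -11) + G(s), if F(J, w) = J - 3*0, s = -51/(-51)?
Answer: 65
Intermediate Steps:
s = 1 (s = -51*(-1/51) = 1)
F(J, w) = J (F(J, w) = J + 0 = J)
G(g) = 4 + g (G(g) = (4 + g)*1 = 4 + g)
F(60, -11) + G(s) = 60 + (4 + 1) = 60 + 5 = 65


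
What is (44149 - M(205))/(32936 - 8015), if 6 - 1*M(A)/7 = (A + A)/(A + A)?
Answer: 44114/24921 ≈ 1.7702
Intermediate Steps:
M(A) = 35 (M(A) = 42 - 7*(A + A)/(A + A) = 42 - 7*2*A/(2*A) = 42 - 7*2*A*1/(2*A) = 42 - 7*1 = 42 - 7 = 35)
(44149 - M(205))/(32936 - 8015) = (44149 - 1*35)/(32936 - 8015) = (44149 - 35)/24921 = 44114*(1/24921) = 44114/24921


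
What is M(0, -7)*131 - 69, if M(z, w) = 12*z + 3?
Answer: 324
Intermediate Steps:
M(z, w) = 3 + 12*z
M(0, -7)*131 - 69 = (3 + 12*0)*131 - 69 = (3 + 0)*131 - 69 = 3*131 - 69 = 393 - 69 = 324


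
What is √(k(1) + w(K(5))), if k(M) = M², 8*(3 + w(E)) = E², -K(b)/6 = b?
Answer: √442/2 ≈ 10.512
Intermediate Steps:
K(b) = -6*b
w(E) = -3 + E²/8
√(k(1) + w(K(5))) = √(1² + (-3 + (-6*5)²/8)) = √(1 + (-3 + (⅛)*(-30)²)) = √(1 + (-3 + (⅛)*900)) = √(1 + (-3 + 225/2)) = √(1 + 219/2) = √(221/2) = √442/2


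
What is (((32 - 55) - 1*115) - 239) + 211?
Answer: -166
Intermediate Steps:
(((32 - 55) - 1*115) - 239) + 211 = ((-23 - 115) - 239) + 211 = (-138 - 239) + 211 = -377 + 211 = -166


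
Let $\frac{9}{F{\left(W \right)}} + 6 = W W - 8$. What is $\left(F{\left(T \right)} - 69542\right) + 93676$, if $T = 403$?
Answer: $\frac{3919240939}{162395} \approx 24134.0$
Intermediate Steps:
$F{\left(W \right)} = \frac{9}{-14 + W^{2}}$ ($F{\left(W \right)} = \frac{9}{-6 + \left(W W - 8\right)} = \frac{9}{-6 + \left(W^{2} - 8\right)} = \frac{9}{-6 + \left(-8 + W^{2}\right)} = \frac{9}{-14 + W^{2}}$)
$\left(F{\left(T \right)} - 69542\right) + 93676 = \left(\frac{9}{-14 + 403^{2}} - 69542\right) + 93676 = \left(\frac{9}{-14 + 162409} - 69542\right) + 93676 = \left(\frac{9}{162395} - 69542\right) + 93676 = - \frac{11293273081}{162395} + 93676 = \frac{3919240939}{162395}$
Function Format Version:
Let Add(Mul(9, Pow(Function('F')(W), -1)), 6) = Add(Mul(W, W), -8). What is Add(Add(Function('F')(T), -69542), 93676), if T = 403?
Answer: Rational(3919240939, 162395) ≈ 24134.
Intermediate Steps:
Function('F')(W) = Mul(9, Pow(Add(-14, Pow(W, 2)), -1)) (Function('F')(W) = Mul(9, Pow(Add(-6, Add(Mul(W, W), -8)), -1)) = Mul(9, Pow(Add(-6, Add(Pow(W, 2), -8)), -1)) = Mul(9, Pow(Add(-6, Add(-8, Pow(W, 2))), -1)) = Mul(9, Pow(Add(-14, Pow(W, 2)), -1)))
Add(Add(Function('F')(T), -69542), 93676) = Add(Add(Mul(9, Pow(Add(-14, Pow(403, 2)), -1)), -69542), 93676) = Add(Add(Mul(9, Pow(Add(-14, 162409), -1)), -69542), 93676) = Add(Add(Mul(9, Pow(162395, -1)), -69542), 93676) = Add(Add(Mul(9, Rational(1, 162395)), -69542), 93676) = Add(Add(Rational(9, 162395), -69542), 93676) = Add(Rational(-11293273081, 162395), 93676) = Rational(3919240939, 162395)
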